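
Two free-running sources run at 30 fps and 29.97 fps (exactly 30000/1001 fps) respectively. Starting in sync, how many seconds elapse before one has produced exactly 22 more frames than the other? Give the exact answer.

11011/15 seconds

The gap grows by |30000/1001 − 30| = 30/1001 frames per second.
Time for a 22-frame gap: 22 ÷ (30/1001) = 11011/15 s.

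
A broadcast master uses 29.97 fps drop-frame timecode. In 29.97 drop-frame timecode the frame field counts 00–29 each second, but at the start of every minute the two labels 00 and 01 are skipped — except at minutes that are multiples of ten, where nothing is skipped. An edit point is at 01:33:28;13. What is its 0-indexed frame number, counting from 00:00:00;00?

Complete 10-minute blocks: 9, each 17982 frames → 161838.
Remaining 3 whole minutes in the current block: 1800 + 2 × 1798 = 5396 frames.
Within the current minute: 28 × 30 + 13 − 2 = 851 (labels ;00/;01 skipped at this minute). Total = 161838 + 5396 + 851 = 168085.

168085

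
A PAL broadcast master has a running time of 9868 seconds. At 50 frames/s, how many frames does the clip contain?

Frames = 9868 × 50 = 493400.

493400 frames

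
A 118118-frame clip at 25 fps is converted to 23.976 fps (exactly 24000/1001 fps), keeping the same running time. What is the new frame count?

Target frames = source frames × (target rate / source rate) = 118118 × (24000/1001)/(25) = 118118 × 960/1001 = 113280.

113280 frames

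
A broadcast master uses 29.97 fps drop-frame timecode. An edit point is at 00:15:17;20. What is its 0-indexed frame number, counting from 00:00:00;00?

Complete 10-minute blocks: 1, each 17982 frames → 17982.
Remaining 5 whole minutes in the current block: 1800 + 4 × 1798 = 8992 frames.
Within the current minute: 17 × 30 + 20 − 2 = 528 (labels ;00/;01 skipped at this minute). Total = 17982 + 8992 + 528 = 27502.

27502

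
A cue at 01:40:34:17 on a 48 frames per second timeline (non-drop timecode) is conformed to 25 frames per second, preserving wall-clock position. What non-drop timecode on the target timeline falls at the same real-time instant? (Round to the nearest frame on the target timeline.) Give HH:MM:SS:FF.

01:40:34:09

Source frame index: (1×3600 + 40×60 + 34) × 48 + 17 = 289649.
Real time: 289649 / (48) = 289649/48 s.
Target frame: (289649/48) × (25) = 7241225/48 ≈ 150858.854 → 150859.
At 25 labels/s: frame 150859 → 01:40:34:09.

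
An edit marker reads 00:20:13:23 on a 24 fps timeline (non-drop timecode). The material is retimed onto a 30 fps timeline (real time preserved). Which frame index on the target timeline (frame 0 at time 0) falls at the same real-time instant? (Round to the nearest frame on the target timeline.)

frame 36419

Source frame index: (0×3600 + 20×60 + 13) × 24 + 23 = 29135.
Real time: 29135 / (24) = 29135/24 s.
Target frame: (29135/24) × (30) = 145675/4 ≈ 36418.750 → 36419.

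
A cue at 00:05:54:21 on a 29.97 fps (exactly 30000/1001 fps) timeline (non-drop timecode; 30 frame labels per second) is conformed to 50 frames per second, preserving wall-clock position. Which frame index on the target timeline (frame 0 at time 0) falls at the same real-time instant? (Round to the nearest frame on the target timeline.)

frame 17753

Source frame index: (0×3600 + 5×60 + 54) × 30 + 21 = 10641.
Real time: 10641 / (30000/1001) = 3550547/10000 s.
Target frame: (3550547/10000) × (50) = 3550547/200 ≈ 17752.735 → 17753.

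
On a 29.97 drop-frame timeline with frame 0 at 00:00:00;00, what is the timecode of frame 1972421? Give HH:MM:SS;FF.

18:16:53;05

Each 10-minute DF block holds 10 × 60 × 30 − 9 × 2 = 17982 frames. 1972421 ÷ 17982 → 109 full blocks, remainder 12383.
Within the partial block the first minute is 1800 frames and each further minute 1798, so 6 further minute boundaries passed. Total skipped labels = 18 × 109 + 2 × 6 = 1974.
Non-drop label index = 1972421 + 1974 = 1974395; at 30 labels/s that is 18:16:53:05, i.e. DF 18:16:53;05.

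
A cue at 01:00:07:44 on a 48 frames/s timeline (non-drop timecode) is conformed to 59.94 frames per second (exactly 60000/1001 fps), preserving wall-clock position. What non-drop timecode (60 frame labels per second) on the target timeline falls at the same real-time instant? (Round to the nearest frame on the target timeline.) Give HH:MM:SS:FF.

Source frame index: (1×3600 + 0×60 + 7) × 48 + 44 = 173180.
Real time: 173180 / (48) = 43295/12 s.
Target frame: (43295/12) × (60000/1001) = 30925000/143 ≈ 216258.741 → 216259.
At 60 labels/s: frame 216259 → 01:00:04:19.

01:00:04:19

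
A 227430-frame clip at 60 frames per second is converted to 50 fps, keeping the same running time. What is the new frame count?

189525 frames

Target frames = source frames × (target rate / source rate) = 227430 × (50)/(60) = 227430 × 5/6 = 189525.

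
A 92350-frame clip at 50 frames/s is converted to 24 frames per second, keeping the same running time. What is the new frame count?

44328 frames

Target frames = source frames × (target rate / source rate) = 92350 × (24)/(50) = 92350 × 12/25 = 44328.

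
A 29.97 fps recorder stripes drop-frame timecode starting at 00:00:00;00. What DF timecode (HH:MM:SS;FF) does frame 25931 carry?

Ten DF minutes hold 17982 frames, so frame 25931 lies in block 1 (frames 17982–35963) with 7949 frames into that block.
The block's first minute is 1800 frames and the rest 1798 each; 7949 frames reaches minute 4, so 1 × 18 + 4 × 2 = 26 labels have been skipped so far.
Adding those back, label number 25931 + 26 = 25957 at 30 labels/s is 865 s + 7 f = 0 h 14 min 25 s frame 7, i.e. 00:14:25;07.

00:14:25;07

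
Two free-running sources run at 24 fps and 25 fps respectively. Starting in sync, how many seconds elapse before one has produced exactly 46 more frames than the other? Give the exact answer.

46 seconds

The gap grows by |25 − 24| = 1 frame per second.
Time for a 46-frame gap: 46 ÷ (1) = 46 s.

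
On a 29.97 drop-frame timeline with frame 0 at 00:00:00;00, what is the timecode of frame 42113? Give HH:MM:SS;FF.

00:23:25;05

Ten DF minutes hold 17982 frames, so frame 42113 lies in block 2 (frames 35964–53945) with 6149 frames into that block.
The block's first minute is 1800 frames and the rest 1798 each; 6149 frames reaches minute 3, so 2 × 18 + 3 × 2 = 42 labels have been skipped so far.
Adding those back, label number 42113 + 42 = 42155 at 30 labels/s is 1405 s + 5 f = 0 h 23 min 25 s frame 5, i.e. 00:23:25;05.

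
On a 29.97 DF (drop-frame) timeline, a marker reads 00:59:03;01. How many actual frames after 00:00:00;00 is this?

Complete 10-minute blocks: 5, each 17982 frames → 89910.
Remaining 9 whole minutes in the current block: 1800 + 8 × 1798 = 16184 frames.
Within the current minute: 3 × 30 + 1 − 2 = 89 (labels ;00/;01 skipped at this minute). Total = 89910 + 16184 + 89 = 106183.

106183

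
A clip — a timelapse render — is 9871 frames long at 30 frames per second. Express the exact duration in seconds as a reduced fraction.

9871/30 seconds

Running time = 9871 ÷ (30) = 9871 × 1/30 = 9871/30 s.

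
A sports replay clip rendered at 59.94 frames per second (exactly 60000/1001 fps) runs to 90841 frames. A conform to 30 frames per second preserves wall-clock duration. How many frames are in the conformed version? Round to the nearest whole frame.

Frames at target rate = 90841 × (30) / (60000/1001) = 90931841/2000 ≈ 45465.921.
Nearest whole frame: 45466.

45466 frames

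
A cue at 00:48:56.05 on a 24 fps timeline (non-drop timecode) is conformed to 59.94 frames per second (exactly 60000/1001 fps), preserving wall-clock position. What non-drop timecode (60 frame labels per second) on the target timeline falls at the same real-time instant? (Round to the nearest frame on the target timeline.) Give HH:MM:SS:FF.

00:48:53:17

Source frame index: (0×3600 + 48×60 + 56) × 24 + 5 = 70469.
Real time: 70469 / (24) = 70469/24 s.
Target frame: (70469/24) × (60000/1001) = 25167500/143 ≈ 175996.503 → 175997.
At 60 labels/s: frame 175997 → 00:48:53:17.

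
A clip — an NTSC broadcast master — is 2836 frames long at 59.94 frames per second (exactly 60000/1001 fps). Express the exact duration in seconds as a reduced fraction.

Running time = 2836 ÷ (60000/1001) = 2836 × 1001/60000 = 709709/15000 s.

709709/15000 seconds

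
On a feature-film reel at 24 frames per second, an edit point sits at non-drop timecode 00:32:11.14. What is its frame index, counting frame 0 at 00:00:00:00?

Total seconds to the label: (0 × 3600 + 32 × 60 + 11) = 1931.
Frame index = 1931 × 24 + 14 = 46358.

46358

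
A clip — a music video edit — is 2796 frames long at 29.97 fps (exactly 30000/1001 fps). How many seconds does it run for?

93.2932 seconds

Running time = 2796 / (30000/1001) = 93.2932 s.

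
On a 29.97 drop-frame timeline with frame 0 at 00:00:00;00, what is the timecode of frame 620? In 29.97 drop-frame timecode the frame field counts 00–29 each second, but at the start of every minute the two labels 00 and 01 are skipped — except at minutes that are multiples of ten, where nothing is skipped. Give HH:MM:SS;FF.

00:00:20;20

Ten DF minutes hold 17982 frames, so frame 620 lies in block 0 (frames 0–17981) with 620 frames into that block.
The block's first minute is 1800 frames and the rest 1798 each; 620 frames reaches minute 0, so 0 × 18 + 0 × 2 = 0 labels have been skipped so far.
Adding those back, label number 620 + 0 = 620 at 30 labels/s is 20 s + 20 f = 0 h 0 min 20 s frame 20, i.e. 00:00:20;20.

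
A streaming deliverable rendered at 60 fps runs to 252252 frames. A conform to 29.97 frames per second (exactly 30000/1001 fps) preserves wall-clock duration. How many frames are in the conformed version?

126000 frames

Target frames = source frames × (target rate / source rate) = 252252 × (30000/1001)/(60) = 252252 × 500/1001 = 126000.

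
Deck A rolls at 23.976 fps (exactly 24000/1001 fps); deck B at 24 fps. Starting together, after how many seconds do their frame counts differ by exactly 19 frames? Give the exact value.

The gap grows by |24 − 24000/1001| = 24/1001 frames per second.
Time for a 19-frame gap: 19 ÷ (24/1001) = 19019/24 s.

19019/24 seconds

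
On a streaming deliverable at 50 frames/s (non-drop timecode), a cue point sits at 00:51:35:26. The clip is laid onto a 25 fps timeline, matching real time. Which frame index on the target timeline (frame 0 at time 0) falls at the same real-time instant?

frame 77388

Source frame index: (0×3600 + 51×60 + 35) × 50 + 26 = 154776.
Real time: 154776 / (50) = 77388/25 s.
Target frame: (77388/25) × (25) = 77388.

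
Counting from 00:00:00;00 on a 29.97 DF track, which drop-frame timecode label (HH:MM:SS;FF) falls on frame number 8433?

Ten DF minutes hold 17982 frames, so frame 8433 lies in block 0 (frames 0–17981) with 8433 frames into that block.
The block's first minute is 1800 frames and the rest 1798 each; 8433 frames reaches minute 4, so 0 × 18 + 4 × 2 = 8 labels have been skipped so far.
Adding those back, label number 8433 + 8 = 8441 at 30 labels/s is 281 s + 11 f = 0 h 4 min 41 s frame 11, i.e. 00:04:41;11.

00:04:41;11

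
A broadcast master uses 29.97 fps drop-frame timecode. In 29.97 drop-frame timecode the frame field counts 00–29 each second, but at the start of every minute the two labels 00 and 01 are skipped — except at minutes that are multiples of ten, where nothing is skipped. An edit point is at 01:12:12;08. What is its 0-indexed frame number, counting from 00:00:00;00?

Complete 10-minute blocks: 7, each 17982 frames → 125874.
Remaining 2 whole minutes in the current block: 1800 + 1 × 1798 = 3598 frames.
Within the current minute: 12 × 30 + 8 − 2 = 366 (labels ;00/;01 skipped at this minute). Total = 125874 + 3598 + 366 = 129838.

129838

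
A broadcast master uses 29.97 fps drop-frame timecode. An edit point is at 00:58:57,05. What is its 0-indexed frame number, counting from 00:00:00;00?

Complete 10-minute blocks: 5, each 17982 frames → 89910.
Remaining 8 whole minutes in the current block: 1800 + 7 × 1798 = 14386 frames.
Within the current minute: 57 × 30 + 5 − 2 = 1713 (labels ;00/;01 skipped at this minute). Total = 89910 + 14386 + 1713 = 106009.

106009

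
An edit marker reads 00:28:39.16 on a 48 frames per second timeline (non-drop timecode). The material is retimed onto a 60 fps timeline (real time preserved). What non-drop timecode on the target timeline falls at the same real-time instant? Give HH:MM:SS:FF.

Source frame index: (0×3600 + 28×60 + 39) × 48 + 16 = 82528.
Real time: 82528 / (48) = 5158/3 s.
Target frame: (5158/3) × (60) = 103160.
At 60 labels/s: frame 103160 → 00:28:39:20.

00:28:39:20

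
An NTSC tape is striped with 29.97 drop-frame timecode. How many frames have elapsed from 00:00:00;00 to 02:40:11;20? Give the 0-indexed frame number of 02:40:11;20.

As if non-drop at 30 labels/s: (2 × 3600 + 40 × 60 + 11) × 30 + 20 = 288350.
Minute boundaries passed: 160; those not divisible by 10: 160 − 16 = 144; dropped labels = 2 × 144 = 288.
Actual frame index = 288350 − 288 = 288062.

288062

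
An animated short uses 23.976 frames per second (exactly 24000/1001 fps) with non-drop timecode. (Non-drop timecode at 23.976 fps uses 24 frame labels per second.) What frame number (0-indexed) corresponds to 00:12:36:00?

Total seconds to the label: (0 × 3600 + 12 × 60 + 36) = 756.
Frame index = 756 × 24 + 0 = 18144.

18144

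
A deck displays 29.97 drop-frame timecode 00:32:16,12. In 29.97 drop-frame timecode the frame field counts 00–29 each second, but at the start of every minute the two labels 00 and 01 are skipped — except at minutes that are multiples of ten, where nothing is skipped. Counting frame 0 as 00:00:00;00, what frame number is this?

As if non-drop at 30 labels/s: (0 × 3600 + 32 × 60 + 16) × 30 + 12 = 58092.
Minute boundaries passed: 32; those not divisible by 10: 32 − 3 = 29; dropped labels = 2 × 29 = 58.
Actual frame index = 58092 − 58 = 58034.

58034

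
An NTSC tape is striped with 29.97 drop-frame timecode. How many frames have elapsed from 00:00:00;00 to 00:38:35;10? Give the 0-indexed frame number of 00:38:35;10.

As if non-drop at 30 labels/s: (0 × 3600 + 38 × 60 + 35) × 30 + 10 = 69460.
Minute boundaries passed: 38; those not divisible by 10: 38 − 3 = 35; dropped labels = 2 × 35 = 70.
Actual frame index = 69460 − 70 = 69390.

69390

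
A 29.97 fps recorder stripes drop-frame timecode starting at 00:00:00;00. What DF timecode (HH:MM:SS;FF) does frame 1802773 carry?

16:42:32;17

Ten DF minutes hold 17982 frames, so frame 1802773 lies in block 100 (frames 1798200–1816181) with 4573 frames into that block.
The block's first minute is 1800 frames and the rest 1798 each; 4573 frames reaches minute 2, so 100 × 18 + 2 × 2 = 1804 labels have been skipped so far.
Adding those back, label number 1802773 + 1804 = 1804577 at 30 labels/s is 60152 s + 17 f = 16 h 42 min 32 s frame 17, i.e. 16:42:32;17.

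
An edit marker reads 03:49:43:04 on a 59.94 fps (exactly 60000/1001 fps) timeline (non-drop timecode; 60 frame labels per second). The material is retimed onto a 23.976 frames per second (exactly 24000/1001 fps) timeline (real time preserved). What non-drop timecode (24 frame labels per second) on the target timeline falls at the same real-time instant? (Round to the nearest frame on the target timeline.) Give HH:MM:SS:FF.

03:49:43:02

Source frame index: (3×3600 + 49×60 + 43) × 60 + 4 = 826984.
Real time: 826984 / (60000/1001) = 103476373/7500 s.
Target frame: (103476373/7500) × (24000/1001) = 1653968/5 ≈ 330793.600 → 330794.
At 24 labels/s: frame 330794 → 03:49:43:02.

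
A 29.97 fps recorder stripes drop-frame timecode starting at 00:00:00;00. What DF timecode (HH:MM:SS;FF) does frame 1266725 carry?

11:44:26;13

Ten DF minutes hold 17982 frames, so frame 1266725 lies in block 70 (frames 1258740–1276721) with 7985 frames into that block.
The block's first minute is 1800 frames and the rest 1798 each; 7985 frames reaches minute 4, so 70 × 18 + 4 × 2 = 1268 labels have been skipped so far.
Adding those back, label number 1266725 + 1268 = 1267993 at 30 labels/s is 42266 s + 13 f = 11 h 44 min 26 s frame 13, i.e. 11:44:26;13.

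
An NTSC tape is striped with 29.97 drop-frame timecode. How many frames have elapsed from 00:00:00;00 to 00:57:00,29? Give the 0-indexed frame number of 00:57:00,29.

Complete 10-minute blocks: 5, each 17982 frames → 89910.
Remaining 7 whole minutes in the current block: 1800 + 6 × 1798 = 12588 frames.
Within the current minute: 0 × 30 + 29 − 2 = 27 (labels ;00/;01 skipped at this minute). Total = 89910 + 12588 + 27 = 102525.

102525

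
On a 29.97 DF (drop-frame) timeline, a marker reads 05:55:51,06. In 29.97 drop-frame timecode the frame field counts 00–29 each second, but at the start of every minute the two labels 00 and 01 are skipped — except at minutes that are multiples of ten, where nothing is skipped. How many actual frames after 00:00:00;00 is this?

Complete 10-minute blocks: 35, each 17982 frames → 629370.
Remaining 5 whole minutes in the current block: 1800 + 4 × 1798 = 8992 frames.
Within the current minute: 51 × 30 + 6 − 2 = 1534 (labels ;00/;01 skipped at this minute). Total = 629370 + 8992 + 1534 = 639896.

639896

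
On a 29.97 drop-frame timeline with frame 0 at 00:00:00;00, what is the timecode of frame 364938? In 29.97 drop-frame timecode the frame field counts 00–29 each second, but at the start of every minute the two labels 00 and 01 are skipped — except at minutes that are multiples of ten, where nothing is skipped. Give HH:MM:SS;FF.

03:22:56;22

Ten DF minutes hold 17982 frames, so frame 364938 lies in block 20 (frames 359640–377621) with 5298 frames into that block.
The block's first minute is 1800 frames and the rest 1798 each; 5298 frames reaches minute 2, so 20 × 18 + 2 × 2 = 364 labels have been skipped so far.
Adding those back, label number 364938 + 364 = 365302 at 30 labels/s is 12176 s + 22 f = 3 h 22 min 56 s frame 22, i.e. 03:22:56;22.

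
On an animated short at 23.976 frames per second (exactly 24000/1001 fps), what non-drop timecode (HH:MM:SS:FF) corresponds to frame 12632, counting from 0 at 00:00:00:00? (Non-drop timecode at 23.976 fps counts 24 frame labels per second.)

00:08:46:08

12632 ÷ 24 = 526 full seconds, remainder 8 frames.
526 s = 0 h 8 min 46 s.
Timecode: 00:08:46:08.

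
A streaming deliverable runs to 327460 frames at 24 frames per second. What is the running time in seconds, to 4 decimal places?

Running time = 327460 × 1/24 = 81865/6 s ≈ 13644.1667 s.

13644.1667 seconds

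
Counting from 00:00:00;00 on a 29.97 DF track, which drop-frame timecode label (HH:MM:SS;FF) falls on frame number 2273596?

21:04:22;12

Ten DF minutes hold 17982 frames, so frame 2273596 lies in block 126 (frames 2265732–2283713) with 7864 frames into that block.
The block's first minute is 1800 frames and the rest 1798 each; 7864 frames reaches minute 4, so 126 × 18 + 4 × 2 = 2276 labels have been skipped so far.
Adding those back, label number 2273596 + 2276 = 2275872 at 30 labels/s is 75862 s + 12 f = 21 h 4 min 22 s frame 12, i.e. 21:04:22;12.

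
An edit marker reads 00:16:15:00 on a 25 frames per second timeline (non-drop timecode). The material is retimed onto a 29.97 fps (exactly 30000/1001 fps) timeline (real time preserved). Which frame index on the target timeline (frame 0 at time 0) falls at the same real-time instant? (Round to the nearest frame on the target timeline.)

frame 29221

Source frame index: (0×3600 + 16×60 + 15) × 25 + 0 = 24375.
Real time: 24375 / (25) = 975 s.
Target frame: (975) × (30000/1001) = 2250000/77 ≈ 29220.779 → 29221.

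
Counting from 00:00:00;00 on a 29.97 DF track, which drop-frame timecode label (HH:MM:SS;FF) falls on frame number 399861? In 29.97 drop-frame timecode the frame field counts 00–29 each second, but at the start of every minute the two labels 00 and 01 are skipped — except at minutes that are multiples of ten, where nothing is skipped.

03:42:22;01

Ten DF minutes hold 17982 frames, so frame 399861 lies in block 22 (frames 395604–413585) with 4257 frames into that block.
The block's first minute is 1800 frames and the rest 1798 each; 4257 frames reaches minute 2, so 22 × 18 + 2 × 2 = 400 labels have been skipped so far.
Adding those back, label number 399861 + 400 = 400261 at 30 labels/s is 13342 s + 1 f = 3 h 42 min 22 s frame 1, i.e. 03:42:22;01.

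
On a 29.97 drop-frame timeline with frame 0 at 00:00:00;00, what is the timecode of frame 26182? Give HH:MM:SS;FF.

Ten DF minutes hold 17982 frames, so frame 26182 lies in block 1 (frames 17982–35963) with 8200 frames into that block.
The block's first minute is 1800 frames and the rest 1798 each; 8200 frames reaches minute 4, so 1 × 18 + 4 × 2 = 26 labels have been skipped so far.
Adding those back, label number 26182 + 26 = 26208 at 30 labels/s is 873 s + 18 f = 0 h 14 min 33 s frame 18, i.e. 00:14:33;18.

00:14:33;18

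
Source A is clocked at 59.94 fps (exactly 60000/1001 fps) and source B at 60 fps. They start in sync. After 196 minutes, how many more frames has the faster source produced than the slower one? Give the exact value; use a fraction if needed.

100800/143 frames

196 min = 11760 s.
A emits 60000/1001 × 11760 = 100800000/143 frames; B emits 60 × 11760 = 705600.
Difference = 100800/143 frames (≈ 704.8951); B is ahead of A.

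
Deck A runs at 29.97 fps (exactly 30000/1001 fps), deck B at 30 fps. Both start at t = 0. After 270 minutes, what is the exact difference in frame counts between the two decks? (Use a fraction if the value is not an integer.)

270 min = 16200 s.
A emits 30000/1001 × 16200 = 486000000/1001 frames; B emits 30 × 16200 = 486000.
Difference = 486000/1001 frames (≈ 485.5145); B is ahead of A.

486000/1001 frames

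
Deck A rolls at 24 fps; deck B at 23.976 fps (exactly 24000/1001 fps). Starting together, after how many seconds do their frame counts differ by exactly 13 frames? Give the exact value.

The gap grows by |24000/1001 − 24| = 24/1001 frames per second.
Time for a 13-frame gap: 13 ÷ (24/1001) = 13013/24 s.

13013/24 seconds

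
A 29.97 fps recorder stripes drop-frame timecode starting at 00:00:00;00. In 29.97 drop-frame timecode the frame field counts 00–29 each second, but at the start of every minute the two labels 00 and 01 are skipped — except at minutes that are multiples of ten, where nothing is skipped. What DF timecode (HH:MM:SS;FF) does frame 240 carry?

Ten DF minutes hold 17982 frames, so frame 240 lies in block 0 (frames 0–17981) with 240 frames into that block.
The block's first minute is 1800 frames and the rest 1798 each; 240 frames reaches minute 0, so 0 × 18 + 0 × 2 = 0 labels have been skipped so far.
Adding those back, label number 240 + 0 = 240 at 30 labels/s is 8 s + 0 f = 0 h 0 min 8 s frame 0, i.e. 00:00:08;00.

00:00:08;00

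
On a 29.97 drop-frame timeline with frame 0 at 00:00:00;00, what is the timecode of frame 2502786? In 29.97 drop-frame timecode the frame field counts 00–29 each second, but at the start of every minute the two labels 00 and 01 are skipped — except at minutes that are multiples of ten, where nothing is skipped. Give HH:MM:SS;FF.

Ten DF minutes hold 17982 frames, so frame 2502786 lies in block 139 (frames 2499498–2517479) with 3288 frames into that block.
The block's first minute is 1800 frames and the rest 1798 each; 3288 frames reaches minute 1, so 139 × 18 + 1 × 2 = 2504 labels have been skipped so far.
Adding those back, label number 2502786 + 2504 = 2505290 at 30 labels/s is 83509 s + 20 f = 23 h 11 min 49 s frame 20, i.e. 23:11:49;20.

23:11:49;20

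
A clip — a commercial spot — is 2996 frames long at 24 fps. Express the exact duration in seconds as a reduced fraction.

Running time = 2996 ÷ (24) = 2996 × 1/24 = 749/6 s.

749/6 seconds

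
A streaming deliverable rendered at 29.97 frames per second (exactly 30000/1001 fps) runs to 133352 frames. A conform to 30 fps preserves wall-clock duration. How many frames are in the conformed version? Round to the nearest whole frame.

133485 frames

Frames at target rate = 133352 × (30) / (30000/1001) = 16685669/125 ≈ 133485.352.
Nearest whole frame: 133485.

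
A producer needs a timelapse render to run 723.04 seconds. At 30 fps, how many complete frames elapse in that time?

21691 frames

Frames = 723.04 × 30 = 108456/5 ≈ 21691.2000.
Complete frames: 21691.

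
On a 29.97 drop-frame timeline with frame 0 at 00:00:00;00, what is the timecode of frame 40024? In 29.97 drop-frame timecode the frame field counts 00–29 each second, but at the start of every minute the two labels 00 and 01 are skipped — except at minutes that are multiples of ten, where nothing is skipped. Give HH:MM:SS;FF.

Ten DF minutes hold 17982 frames, so frame 40024 lies in block 2 (frames 35964–53945) with 4060 frames into that block.
The block's first minute is 1800 frames and the rest 1798 each; 4060 frames reaches minute 2, so 2 × 18 + 2 × 2 = 40 labels have been skipped so far.
Adding those back, label number 40024 + 40 = 40064 at 30 labels/s is 1335 s + 14 f = 0 h 22 min 15 s frame 14, i.e. 00:22:15;14.

00:22:15;14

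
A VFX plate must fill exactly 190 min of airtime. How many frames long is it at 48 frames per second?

547200 frames

190 min = 11400 s.
Frames = 11400 × 48 = 547200.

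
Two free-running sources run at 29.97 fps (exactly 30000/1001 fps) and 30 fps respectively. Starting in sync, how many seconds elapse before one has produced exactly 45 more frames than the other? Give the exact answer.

The gap grows by |30 − 30000/1001| = 30/1001 frames per second.
Time for a 45-frame gap: 45 ÷ (30/1001) = 1501.5 s.

1501.5 seconds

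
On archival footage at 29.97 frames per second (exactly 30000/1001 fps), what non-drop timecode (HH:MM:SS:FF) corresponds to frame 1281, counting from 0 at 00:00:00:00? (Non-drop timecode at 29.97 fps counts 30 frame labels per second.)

00:00:42:21

1281 ÷ 30 = 42 full seconds, remainder 21 frames.
42 s = 0 h 0 min 42 s.
Timecode: 00:00:42:21.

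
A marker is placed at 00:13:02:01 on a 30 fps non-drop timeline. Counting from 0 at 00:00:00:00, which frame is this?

Total seconds to the label: (0 × 3600 + 13 × 60 + 2) = 782.
Frame index = 782 × 30 + 1 = 23461.

23461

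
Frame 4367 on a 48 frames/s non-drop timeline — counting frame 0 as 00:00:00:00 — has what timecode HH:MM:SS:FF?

00:01:30:47

4367 ÷ 48 = 90 full seconds, remainder 47 frames.
90 s = 0 h 1 min 30 s.
Timecode: 00:01:30:47.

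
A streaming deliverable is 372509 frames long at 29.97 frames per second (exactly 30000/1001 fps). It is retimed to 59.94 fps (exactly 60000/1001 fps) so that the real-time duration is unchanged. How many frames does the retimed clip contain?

745018 frames

Target frames = source frames × (target rate / source rate) = 372509 × (60000/1001)/(30000/1001) = 372509 × 2 = 745018.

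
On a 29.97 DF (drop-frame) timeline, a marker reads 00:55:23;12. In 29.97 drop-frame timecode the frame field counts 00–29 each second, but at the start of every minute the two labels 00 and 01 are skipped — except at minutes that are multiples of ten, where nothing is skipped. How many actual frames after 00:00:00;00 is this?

99602

Complete 10-minute blocks: 5, each 17982 frames → 89910.
Remaining 5 whole minutes in the current block: 1800 + 4 × 1798 = 8992 frames.
Within the current minute: 23 × 30 + 12 − 2 = 700 (labels ;00/;01 skipped at this minute). Total = 89910 + 8992 + 700 = 99602.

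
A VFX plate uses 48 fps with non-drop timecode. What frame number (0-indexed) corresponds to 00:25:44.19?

Total seconds to the label: (0 × 3600 + 25 × 60 + 44) = 1544.
Frame index = 1544 × 48 + 19 = 74131.

74131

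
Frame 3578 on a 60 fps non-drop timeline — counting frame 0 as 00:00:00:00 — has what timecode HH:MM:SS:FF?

3578 ÷ 60 = 59 full seconds, remainder 38 frames.
59 s = 0 h 0 min 59 s.
Timecode: 00:00:59:38.

00:00:59:38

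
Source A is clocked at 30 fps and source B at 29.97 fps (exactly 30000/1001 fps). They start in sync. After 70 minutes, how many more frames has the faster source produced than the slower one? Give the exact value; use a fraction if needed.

70 min = 4200 s.
A emits 30 × 4200 = 126000 frames; B emits 30000/1001 × 4200 = 18000000/143.
Difference = 18000/143 frames (≈ 125.8741); B is behind A.

18000/143 frames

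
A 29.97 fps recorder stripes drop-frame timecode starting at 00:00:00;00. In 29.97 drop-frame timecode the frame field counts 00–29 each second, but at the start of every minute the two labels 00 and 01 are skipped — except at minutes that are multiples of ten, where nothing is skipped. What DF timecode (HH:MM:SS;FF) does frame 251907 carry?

Ten DF minutes hold 17982 frames, so frame 251907 lies in block 14 (frames 251748–269729) with 159 frames into that block.
The block's first minute is 1800 frames and the rest 1798 each; 159 frames reaches minute 0, so 14 × 18 + 0 × 2 = 252 labels have been skipped so far.
Adding those back, label number 251907 + 252 = 252159 at 30 labels/s is 8405 s + 9 f = 2 h 20 min 5 s frame 9, i.e. 02:20:05;09.

02:20:05;09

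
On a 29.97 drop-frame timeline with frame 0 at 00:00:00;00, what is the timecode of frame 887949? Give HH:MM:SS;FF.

Each 10-minute DF block holds 10 × 60 × 30 − 9 × 2 = 17982 frames. 887949 ÷ 17982 → 49 full blocks, remainder 6831.
Within the partial block the first minute is 1800 frames and each further minute 1798, so 3 further minute boundaries passed. Total skipped labels = 18 × 49 + 2 × 3 = 888.
Non-drop label index = 887949 + 888 = 888837; at 30 labels/s that is 08:13:47:27, i.e. DF 08:13:47;27.

08:13:47;27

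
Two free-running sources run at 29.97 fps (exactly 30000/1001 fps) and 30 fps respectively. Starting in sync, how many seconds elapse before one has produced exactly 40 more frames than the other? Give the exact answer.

The gap grows by |30 − 30000/1001| = 30/1001 frames per second.
Time for a 40-frame gap: 40 ÷ (30/1001) = 4004/3 s.

4004/3 seconds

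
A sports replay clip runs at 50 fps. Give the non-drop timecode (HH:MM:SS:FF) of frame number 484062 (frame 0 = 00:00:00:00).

02:41:21:12

484062 ÷ 50 = 9681 full seconds, remainder 12 frames.
9681 s = 2 h 41 min 21 s.
Timecode: 02:41:21:12.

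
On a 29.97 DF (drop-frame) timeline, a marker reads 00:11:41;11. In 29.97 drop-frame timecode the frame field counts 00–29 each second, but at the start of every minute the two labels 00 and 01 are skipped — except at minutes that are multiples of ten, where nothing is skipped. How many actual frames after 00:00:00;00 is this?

Complete 10-minute blocks: 1, each 17982 frames → 17982.
Remaining 1 whole minute in the current block: 1800 + 0 × 1798 = 1800 frames.
Within the current minute: 41 × 30 + 11 − 2 = 1239 (labels ;00/;01 skipped at this minute). Total = 17982 + 1800 + 1239 = 21021.

21021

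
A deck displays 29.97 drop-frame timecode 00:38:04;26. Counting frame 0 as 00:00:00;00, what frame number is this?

68476

As if non-drop at 30 labels/s: (0 × 3600 + 38 × 60 + 4) × 30 + 26 = 68546.
Minute boundaries passed: 38; those not divisible by 10: 38 − 3 = 35; dropped labels = 2 × 35 = 70.
Actual frame index = 68546 − 70 = 68476.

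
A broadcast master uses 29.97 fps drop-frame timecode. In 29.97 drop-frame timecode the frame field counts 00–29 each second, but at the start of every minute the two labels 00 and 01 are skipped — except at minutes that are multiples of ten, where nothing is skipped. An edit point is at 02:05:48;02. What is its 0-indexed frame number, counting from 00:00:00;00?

226216

As if non-drop at 30 labels/s: (2 × 3600 + 5 × 60 + 48) × 30 + 2 = 226442.
Minute boundaries passed: 125; those not divisible by 10: 125 − 12 = 113; dropped labels = 2 × 113 = 226.
Actual frame index = 226442 − 226 = 226216.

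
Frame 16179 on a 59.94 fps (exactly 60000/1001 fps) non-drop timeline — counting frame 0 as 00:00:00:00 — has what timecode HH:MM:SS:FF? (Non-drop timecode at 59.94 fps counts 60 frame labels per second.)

00:04:29:39

16179 ÷ 60 = 269 full seconds, remainder 39 frames.
269 s = 0 h 4 min 29 s.
Timecode: 00:04:29:39.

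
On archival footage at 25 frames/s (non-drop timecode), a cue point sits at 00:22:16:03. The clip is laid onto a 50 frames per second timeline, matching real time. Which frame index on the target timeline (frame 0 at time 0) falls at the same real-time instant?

frame 66806

Source frame index: (0×3600 + 22×60 + 16) × 25 + 3 = 33403.
Real time: 33403 / (25) = 33403/25 s.
Target frame: (33403/25) × (50) = 66806.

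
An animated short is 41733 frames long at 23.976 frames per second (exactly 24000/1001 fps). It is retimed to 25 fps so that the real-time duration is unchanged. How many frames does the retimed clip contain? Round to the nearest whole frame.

Frames at target rate = 41733 × (25) / (24000/1001) = 13924911/320 ≈ 43515.347.
Nearest whole frame: 43515.

43515 frames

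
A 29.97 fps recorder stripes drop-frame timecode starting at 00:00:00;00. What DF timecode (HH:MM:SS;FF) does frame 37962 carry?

Ten DF minutes hold 17982 frames, so frame 37962 lies in block 2 (frames 35964–53945) with 1998 frames into that block.
The block's first minute is 1800 frames and the rest 1798 each; 1998 frames reaches minute 1, so 2 × 18 + 1 × 2 = 38 labels have been skipped so far.
Adding those back, label number 37962 + 38 = 38000 at 30 labels/s is 1266 s + 20 f = 0 h 21 min 6 s frame 20, i.e. 00:21:06;20.

00:21:06;20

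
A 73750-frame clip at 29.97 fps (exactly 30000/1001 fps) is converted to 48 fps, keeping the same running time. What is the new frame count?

Target frames = source frames × (target rate / source rate) = 73750 × (48)/(30000/1001) = 73750 × 1001/625 = 118118.

118118 frames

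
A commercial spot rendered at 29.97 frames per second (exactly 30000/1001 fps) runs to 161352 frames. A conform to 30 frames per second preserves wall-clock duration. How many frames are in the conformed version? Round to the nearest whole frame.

161513 frames

Frames at target rate = 161352 × (30) / (30000/1001) = 20189169/125 ≈ 161513.352.
Nearest whole frame: 161513.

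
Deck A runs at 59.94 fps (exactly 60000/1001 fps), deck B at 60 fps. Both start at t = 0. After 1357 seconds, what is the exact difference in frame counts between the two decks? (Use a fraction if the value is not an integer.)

A emits 60000/1001 × 1357 = 81420000/1001 frames; B emits 60 × 1357 = 81420.
Difference = 81420/1001 frames (≈ 81.3387); B is ahead of A.

81420/1001 frames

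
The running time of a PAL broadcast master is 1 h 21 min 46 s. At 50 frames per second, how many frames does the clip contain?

1 h 21 min 46 s = 4906 s.
Frames = 4906 × 50 = 245300.

245300 frames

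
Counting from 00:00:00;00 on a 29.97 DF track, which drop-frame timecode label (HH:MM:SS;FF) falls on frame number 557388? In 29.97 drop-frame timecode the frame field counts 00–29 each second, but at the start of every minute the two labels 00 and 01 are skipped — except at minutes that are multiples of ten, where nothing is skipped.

Each 10-minute DF block holds 10 × 60 × 30 − 9 × 2 = 17982 frames. 557388 ÷ 17982 → 30 full blocks, remainder 17928.
Within the partial block the first minute is 1800 frames and each further minute 1798, so 9 further minute boundaries passed. Total skipped labels = 18 × 30 + 2 × 9 = 558.
Non-drop label index = 557388 + 558 = 557946; at 30 labels/s that is 05:09:58:06, i.e. DF 05:09:58;06.

05:09:58;06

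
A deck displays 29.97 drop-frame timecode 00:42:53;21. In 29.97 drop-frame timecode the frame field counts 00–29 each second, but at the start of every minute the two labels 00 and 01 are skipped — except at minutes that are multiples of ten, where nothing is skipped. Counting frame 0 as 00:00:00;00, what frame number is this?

77135

Complete 10-minute blocks: 4, each 17982 frames → 71928.
Remaining 2 whole minutes in the current block: 1800 + 1 × 1798 = 3598 frames.
Within the current minute: 53 × 30 + 21 − 2 = 1609 (labels ;00/;01 skipped at this minute). Total = 71928 + 3598 + 1609 = 77135.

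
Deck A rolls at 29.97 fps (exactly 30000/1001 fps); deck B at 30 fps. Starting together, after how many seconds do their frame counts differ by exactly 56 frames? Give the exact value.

28028/15 seconds

The gap grows by |30 − 30000/1001| = 30/1001 frames per second.
Time for a 56-frame gap: 56 ÷ (30/1001) = 28028/15 s.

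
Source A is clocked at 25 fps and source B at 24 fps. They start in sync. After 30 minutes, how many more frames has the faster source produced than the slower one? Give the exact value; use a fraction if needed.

30 min = 1800 s.
A emits 25 × 1800 = 45000 frames; B emits 24 × 1800 = 43200.
Difference = 1800 frames; B is behind A.

1800 frames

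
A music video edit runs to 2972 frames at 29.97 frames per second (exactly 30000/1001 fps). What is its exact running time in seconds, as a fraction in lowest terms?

Running time = 2972 ÷ (30000/1001) = 2972 × 1001/30000 = 743743/7500 s.

743743/7500 seconds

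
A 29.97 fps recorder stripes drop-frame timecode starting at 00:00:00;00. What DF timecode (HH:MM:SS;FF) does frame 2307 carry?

00:01:16;29

Ten DF minutes hold 17982 frames, so frame 2307 lies in block 0 (frames 0–17981) with 2307 frames into that block.
The block's first minute is 1800 frames and the rest 1798 each; 2307 frames reaches minute 1, so 0 × 18 + 1 × 2 = 2 labels have been skipped so far.
Adding those back, label number 2307 + 2 = 2309 at 30 labels/s is 76 s + 29 f = 0 h 1 min 16 s frame 29, i.e. 00:01:16;29.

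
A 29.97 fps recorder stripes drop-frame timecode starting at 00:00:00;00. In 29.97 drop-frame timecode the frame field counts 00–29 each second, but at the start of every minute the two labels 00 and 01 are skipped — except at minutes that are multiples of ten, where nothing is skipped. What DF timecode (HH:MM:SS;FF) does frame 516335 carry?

04:47:08;13

Ten DF minutes hold 17982 frames, so frame 516335 lies in block 28 (frames 503496–521477) with 12839 frames into that block.
The block's first minute is 1800 frames and the rest 1798 each; 12839 frames reaches minute 7, so 28 × 18 + 7 × 2 = 518 labels have been skipped so far.
Adding those back, label number 516335 + 518 = 516853 at 30 labels/s is 17228 s + 13 f = 4 h 47 min 8 s frame 13, i.e. 04:47:08;13.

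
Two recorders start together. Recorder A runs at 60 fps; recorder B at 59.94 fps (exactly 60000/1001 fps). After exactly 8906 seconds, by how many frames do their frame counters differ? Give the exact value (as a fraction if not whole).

A emits 60 × 8906 = 534360 frames; B emits 60000/1001 × 8906 = 534360000/1001.
Difference = 534360/1001 frames (≈ 533.8262); B is behind A.

534360/1001 frames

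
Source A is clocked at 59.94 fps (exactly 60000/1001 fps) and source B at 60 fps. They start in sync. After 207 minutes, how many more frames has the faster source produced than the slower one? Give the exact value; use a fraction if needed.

207 min = 12420 s.
A emits 60000/1001 × 12420 = 745200000/1001 frames; B emits 60 × 12420 = 745200.
Difference = 745200/1001 frames (≈ 744.4555); B is ahead of A.

745200/1001 frames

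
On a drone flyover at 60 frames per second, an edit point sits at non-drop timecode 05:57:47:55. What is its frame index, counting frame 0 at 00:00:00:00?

frame 1288075

Total seconds to the label: (5 × 3600 + 57 × 60 + 47) = 21467.
Frame index = 21467 × 60 + 55 = 1288075.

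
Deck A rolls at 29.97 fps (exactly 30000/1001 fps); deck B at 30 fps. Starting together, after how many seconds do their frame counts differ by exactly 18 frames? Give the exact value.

600.6 seconds

The gap grows by |30 − 30000/1001| = 30/1001 frames per second.
Time for a 18-frame gap: 18 ÷ (30/1001) = 600.6 s.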